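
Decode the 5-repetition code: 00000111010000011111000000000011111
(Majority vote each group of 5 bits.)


Groups: 00000, 11101, 00000, 11111, 00000, 00000, 11111
Majority votes: 0101001

0101001


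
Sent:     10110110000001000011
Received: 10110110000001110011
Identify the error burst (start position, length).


XOR: 00000000000000110000

Burst at position 14, length 2


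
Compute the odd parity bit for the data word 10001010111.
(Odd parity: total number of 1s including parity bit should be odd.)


Number of 1s in data: 6
Parity bit: 1

1


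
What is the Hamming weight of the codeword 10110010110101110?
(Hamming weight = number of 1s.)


Counting 1s in 10110010110101110

10


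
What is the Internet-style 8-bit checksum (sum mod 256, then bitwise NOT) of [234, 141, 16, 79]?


Sum = 470 mod 256 = 214
Complement = 41

41


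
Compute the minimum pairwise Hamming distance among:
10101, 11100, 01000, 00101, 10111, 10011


Comparing all pairs, minimum distance: 1
Can detect 0 errors, correct 0 errors

1


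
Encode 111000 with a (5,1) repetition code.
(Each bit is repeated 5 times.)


Each bit -> 5 copies

111111111111111000000000000000


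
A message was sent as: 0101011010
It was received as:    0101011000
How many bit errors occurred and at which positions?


XOR: 0000000010

1 error(s) at position(s): 8


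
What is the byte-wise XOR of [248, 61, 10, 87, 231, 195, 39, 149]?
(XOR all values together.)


XOR chain: 248 ^ 61 ^ 10 ^ 87 ^ 231 ^ 195 ^ 39 ^ 149 = 14

14


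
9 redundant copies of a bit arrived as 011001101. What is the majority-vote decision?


Ones: 5 out of 9
Threshold: 5

1 (5/9 voted 1)


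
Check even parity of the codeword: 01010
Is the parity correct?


Number of 1s: 2

Yes, parity is correct (2 ones)


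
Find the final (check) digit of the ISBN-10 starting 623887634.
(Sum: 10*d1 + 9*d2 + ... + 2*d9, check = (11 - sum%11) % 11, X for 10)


Weighted sum: 282
282 mod 11 = 7

Check digit: 4


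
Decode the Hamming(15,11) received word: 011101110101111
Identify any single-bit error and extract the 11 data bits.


Syndrome = 6: error at position 6

Data: 10010101111 (corrected bit 6)


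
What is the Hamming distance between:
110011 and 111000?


XOR: 001011
Count of 1s: 3

3


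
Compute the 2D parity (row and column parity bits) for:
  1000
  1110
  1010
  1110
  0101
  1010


Row parities: 110100
Column parities: 1101

Row P: 110100, Col P: 1101, Corner: 1


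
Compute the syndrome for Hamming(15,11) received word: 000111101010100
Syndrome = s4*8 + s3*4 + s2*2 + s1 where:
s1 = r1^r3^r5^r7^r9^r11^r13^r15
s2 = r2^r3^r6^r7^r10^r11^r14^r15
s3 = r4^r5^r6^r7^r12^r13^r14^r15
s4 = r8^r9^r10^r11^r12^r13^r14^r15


s1=1, s2=1, s3=1, s4=1

Syndrome = 15 (error at position 15)


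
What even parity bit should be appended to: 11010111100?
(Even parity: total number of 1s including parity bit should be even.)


Number of 1s in data: 7
Parity bit: 1

1


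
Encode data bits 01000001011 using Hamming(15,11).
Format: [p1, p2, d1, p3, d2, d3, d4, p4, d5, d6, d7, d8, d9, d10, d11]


Parity bits: p1=0, p2=0, p3=0, p4=1

000010010001011


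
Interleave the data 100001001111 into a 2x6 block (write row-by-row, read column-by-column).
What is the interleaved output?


Matrix:
  100001
  001111
Read columns: 100001010111

100001010111


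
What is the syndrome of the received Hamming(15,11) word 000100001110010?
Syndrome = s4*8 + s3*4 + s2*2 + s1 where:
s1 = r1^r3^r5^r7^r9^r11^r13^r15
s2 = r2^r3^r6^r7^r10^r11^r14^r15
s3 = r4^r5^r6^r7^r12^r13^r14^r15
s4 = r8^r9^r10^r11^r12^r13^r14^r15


s1=0, s2=1, s3=0, s4=0

Syndrome = 2 (error at position 2)


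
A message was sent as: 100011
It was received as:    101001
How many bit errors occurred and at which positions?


XOR: 001010

2 error(s) at position(s): 2, 4


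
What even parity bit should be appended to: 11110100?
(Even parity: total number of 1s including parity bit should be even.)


Number of 1s in data: 5
Parity bit: 1

1


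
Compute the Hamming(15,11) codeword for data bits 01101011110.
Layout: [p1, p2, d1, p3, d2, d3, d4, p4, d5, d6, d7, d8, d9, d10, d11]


Parity bits: p1=0, p2=1, p3=1, p4=1

010111011011110


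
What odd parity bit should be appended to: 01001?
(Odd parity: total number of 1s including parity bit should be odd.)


Number of 1s in data: 2
Parity bit: 1

1


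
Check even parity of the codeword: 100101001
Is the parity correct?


Number of 1s: 4

Yes, parity is correct (4 ones)


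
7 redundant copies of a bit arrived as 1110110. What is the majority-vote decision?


Ones: 5 out of 7
Threshold: 4

1 (5/7 voted 1)


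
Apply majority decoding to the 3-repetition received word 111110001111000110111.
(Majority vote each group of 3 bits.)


Groups: 111, 110, 001, 111, 000, 110, 111
Majority votes: 1101011

1101011


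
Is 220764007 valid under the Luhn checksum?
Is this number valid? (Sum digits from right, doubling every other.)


Luhn sum = 32
32 mod 10 = 2

Invalid (Luhn sum mod 10 = 2)


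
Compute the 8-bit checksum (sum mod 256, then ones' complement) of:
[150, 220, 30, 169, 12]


Sum = 581 mod 256 = 69
Complement = 186

186


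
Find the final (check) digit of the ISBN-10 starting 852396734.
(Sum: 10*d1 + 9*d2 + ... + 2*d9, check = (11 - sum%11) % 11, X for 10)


Weighted sum: 291
291 mod 11 = 5

Check digit: 6


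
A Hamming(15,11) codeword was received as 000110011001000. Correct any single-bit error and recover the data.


Syndrome = 12: error at position 12

Data: 01001000000 (corrected bit 12)


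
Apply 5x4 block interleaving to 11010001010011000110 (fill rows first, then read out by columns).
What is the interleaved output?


Matrix:
  1101
  0001
  0100
  1100
  0110
Read columns: 10010101110000111000

10010101110000111000


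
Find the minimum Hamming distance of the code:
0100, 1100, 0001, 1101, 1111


Comparing all pairs, minimum distance: 1
Can detect 0 errors, correct 0 errors

1


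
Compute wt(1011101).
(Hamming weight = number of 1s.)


Counting 1s in 1011101

5


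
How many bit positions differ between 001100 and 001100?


XOR: 000000
Count of 1s: 0

0


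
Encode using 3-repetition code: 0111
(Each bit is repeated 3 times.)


Each bit -> 3 copies

000111111111


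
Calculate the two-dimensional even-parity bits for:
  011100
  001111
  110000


Row parities: 100
Column parities: 100011

Row P: 100, Col P: 100011, Corner: 1


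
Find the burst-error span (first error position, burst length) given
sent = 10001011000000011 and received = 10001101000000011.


XOR: 00000110000000000

Burst at position 5, length 2


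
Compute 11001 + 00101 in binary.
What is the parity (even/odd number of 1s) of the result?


11001 = 25
00101 = 5
Sum = 30 = 11110
1s count = 4

even parity (4 ones in 11110)


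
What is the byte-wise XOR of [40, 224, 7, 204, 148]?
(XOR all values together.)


XOR chain: 40 ^ 224 ^ 7 ^ 204 ^ 148 = 151

151


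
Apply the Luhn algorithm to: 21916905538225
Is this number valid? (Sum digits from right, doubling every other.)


Luhn sum = 54
54 mod 10 = 4

Invalid (Luhn sum mod 10 = 4)


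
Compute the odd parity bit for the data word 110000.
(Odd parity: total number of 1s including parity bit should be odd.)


Number of 1s in data: 2
Parity bit: 1

1


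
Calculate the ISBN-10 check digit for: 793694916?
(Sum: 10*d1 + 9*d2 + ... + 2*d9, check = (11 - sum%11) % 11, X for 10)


Weighted sum: 342
342 mod 11 = 1

Check digit: X


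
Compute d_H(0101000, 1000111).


XOR: 1101111
Count of 1s: 6

6


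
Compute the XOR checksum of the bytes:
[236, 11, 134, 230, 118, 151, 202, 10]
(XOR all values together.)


XOR chain: 236 ^ 11 ^ 134 ^ 230 ^ 118 ^ 151 ^ 202 ^ 10 = 166

166


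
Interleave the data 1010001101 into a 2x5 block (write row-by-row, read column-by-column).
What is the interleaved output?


Matrix:
  10100
  01101
Read columns: 1001110001

1001110001


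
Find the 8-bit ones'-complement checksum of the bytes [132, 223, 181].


Sum = 536 mod 256 = 24
Complement = 231

231


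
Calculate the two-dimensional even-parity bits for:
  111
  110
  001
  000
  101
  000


Row parities: 101000
Column parities: 101

Row P: 101000, Col P: 101, Corner: 0


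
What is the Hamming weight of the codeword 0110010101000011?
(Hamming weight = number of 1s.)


Counting 1s in 0110010101000011

7


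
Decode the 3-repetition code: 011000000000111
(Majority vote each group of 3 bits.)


Groups: 011, 000, 000, 000, 111
Majority votes: 10001

10001


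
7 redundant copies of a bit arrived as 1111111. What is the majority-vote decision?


Ones: 7 out of 7
Threshold: 4

1 (7/7 voted 1)


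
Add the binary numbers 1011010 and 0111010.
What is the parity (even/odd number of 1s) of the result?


1011010 = 90
0111010 = 58
Sum = 148 = 10010100
1s count = 3

odd parity (3 ones in 10010100)


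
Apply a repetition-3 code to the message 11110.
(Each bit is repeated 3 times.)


Each bit -> 3 copies

111111111111000


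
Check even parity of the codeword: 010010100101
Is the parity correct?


Number of 1s: 5

No, parity error (5 ones)


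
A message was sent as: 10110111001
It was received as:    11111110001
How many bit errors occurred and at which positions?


XOR: 01001001000

3 error(s) at position(s): 1, 4, 7


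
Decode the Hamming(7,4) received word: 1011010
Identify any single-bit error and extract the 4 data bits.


Syndrome = 0: no error detected

Data: 1010 (no errors)


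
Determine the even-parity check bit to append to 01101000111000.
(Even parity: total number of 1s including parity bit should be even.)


Number of 1s in data: 6
Parity bit: 0

0


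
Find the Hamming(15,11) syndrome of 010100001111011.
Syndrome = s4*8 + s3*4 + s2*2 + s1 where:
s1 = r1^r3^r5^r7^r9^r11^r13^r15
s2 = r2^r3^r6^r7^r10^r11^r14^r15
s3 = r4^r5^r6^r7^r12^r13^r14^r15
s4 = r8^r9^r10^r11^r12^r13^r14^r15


s1=1, s2=1, s3=0, s4=0

Syndrome = 3 (error at position 3)


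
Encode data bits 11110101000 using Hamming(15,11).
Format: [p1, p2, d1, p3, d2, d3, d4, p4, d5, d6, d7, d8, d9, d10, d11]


Parity bits: p1=1, p2=0, p3=0, p4=0

101011100101000


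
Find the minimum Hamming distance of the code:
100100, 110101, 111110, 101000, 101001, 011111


Comparing all pairs, minimum distance: 1
Can detect 0 errors, correct 0 errors

1


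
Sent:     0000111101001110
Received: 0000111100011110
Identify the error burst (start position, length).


XOR: 0000000001010000

Burst at position 9, length 3


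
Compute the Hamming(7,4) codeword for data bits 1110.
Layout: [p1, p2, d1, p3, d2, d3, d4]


Parity bits: p1=0, p2=0, p3=0

0010110


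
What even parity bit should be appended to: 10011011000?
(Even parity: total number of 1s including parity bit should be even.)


Number of 1s in data: 5
Parity bit: 1

1


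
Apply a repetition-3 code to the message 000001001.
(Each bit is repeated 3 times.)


Each bit -> 3 copies

000000000000000111000000111


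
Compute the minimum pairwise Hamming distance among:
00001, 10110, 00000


Comparing all pairs, minimum distance: 1
Can detect 0 errors, correct 0 errors

1


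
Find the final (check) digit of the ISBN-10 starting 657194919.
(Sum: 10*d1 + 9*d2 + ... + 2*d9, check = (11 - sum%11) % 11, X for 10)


Weighted sum: 299
299 mod 11 = 2

Check digit: 9


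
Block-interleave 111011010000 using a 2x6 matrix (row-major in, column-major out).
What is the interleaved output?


Matrix:
  111011
  010000
Read columns: 101110001010

101110001010


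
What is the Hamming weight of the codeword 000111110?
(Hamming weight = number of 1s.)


Counting 1s in 000111110

5


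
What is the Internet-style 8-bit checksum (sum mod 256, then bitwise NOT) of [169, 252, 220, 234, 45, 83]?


Sum = 1003 mod 256 = 235
Complement = 20

20


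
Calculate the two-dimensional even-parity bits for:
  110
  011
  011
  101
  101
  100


Row parities: 000001
Column parities: 010

Row P: 000001, Col P: 010, Corner: 1


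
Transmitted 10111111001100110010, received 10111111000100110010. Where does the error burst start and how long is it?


XOR: 00000000001000000000

Burst at position 10, length 1


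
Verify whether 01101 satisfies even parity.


Number of 1s: 3

No, parity error (3 ones)


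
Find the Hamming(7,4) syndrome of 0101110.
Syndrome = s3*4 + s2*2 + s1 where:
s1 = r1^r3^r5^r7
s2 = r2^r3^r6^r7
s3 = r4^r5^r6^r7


s1=1, s2=0, s3=1

Syndrome = 5 (error at position 5)


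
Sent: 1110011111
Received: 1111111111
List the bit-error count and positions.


XOR: 0001100000

2 error(s) at position(s): 3, 4


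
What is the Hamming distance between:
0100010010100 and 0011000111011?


XOR: 0111010101111
Count of 1s: 9

9


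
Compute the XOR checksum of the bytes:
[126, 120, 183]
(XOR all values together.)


XOR chain: 126 ^ 120 ^ 183 = 177

177


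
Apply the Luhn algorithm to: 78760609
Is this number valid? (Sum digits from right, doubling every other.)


Luhn sum = 39
39 mod 10 = 9

Invalid (Luhn sum mod 10 = 9)


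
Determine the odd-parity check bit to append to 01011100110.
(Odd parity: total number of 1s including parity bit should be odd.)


Number of 1s in data: 6
Parity bit: 1

1


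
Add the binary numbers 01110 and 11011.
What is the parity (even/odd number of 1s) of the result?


01110 = 14
11011 = 27
Sum = 41 = 101001
1s count = 3

odd parity (3 ones in 101001)


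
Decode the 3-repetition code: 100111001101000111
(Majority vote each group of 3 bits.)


Groups: 100, 111, 001, 101, 000, 111
Majority votes: 010101

010101


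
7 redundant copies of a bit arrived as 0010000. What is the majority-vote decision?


Ones: 1 out of 7
Threshold: 4

0 (1/7 voted 1)


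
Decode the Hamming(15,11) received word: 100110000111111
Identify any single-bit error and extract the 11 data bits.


Syndrome = 1: error at position 1

Data: 01000111111 (corrected bit 1)


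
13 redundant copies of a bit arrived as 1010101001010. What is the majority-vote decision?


Ones: 6 out of 13
Threshold: 7

0 (6/13 voted 1)


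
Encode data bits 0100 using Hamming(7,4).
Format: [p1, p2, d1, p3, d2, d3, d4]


Parity bits: p1=1, p2=0, p3=1

1001100


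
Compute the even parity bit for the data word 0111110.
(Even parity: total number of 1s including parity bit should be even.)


Number of 1s in data: 5
Parity bit: 1

1


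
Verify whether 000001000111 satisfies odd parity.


Number of 1s: 4

No, parity error (4 ones)


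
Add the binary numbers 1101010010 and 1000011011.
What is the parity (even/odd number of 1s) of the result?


1101010010 = 850
1000011011 = 539
Sum = 1389 = 10101101101
1s count = 7

odd parity (7 ones in 10101101101)


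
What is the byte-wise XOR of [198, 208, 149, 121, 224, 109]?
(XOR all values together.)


XOR chain: 198 ^ 208 ^ 149 ^ 121 ^ 224 ^ 109 = 119

119


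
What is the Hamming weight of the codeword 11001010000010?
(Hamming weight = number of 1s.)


Counting 1s in 11001010000010

5


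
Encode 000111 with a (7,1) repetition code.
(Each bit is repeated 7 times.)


Each bit -> 7 copies

000000000000000000000111111111111111111111


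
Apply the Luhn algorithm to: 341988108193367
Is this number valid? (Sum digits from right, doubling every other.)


Luhn sum = 75
75 mod 10 = 5

Invalid (Luhn sum mod 10 = 5)


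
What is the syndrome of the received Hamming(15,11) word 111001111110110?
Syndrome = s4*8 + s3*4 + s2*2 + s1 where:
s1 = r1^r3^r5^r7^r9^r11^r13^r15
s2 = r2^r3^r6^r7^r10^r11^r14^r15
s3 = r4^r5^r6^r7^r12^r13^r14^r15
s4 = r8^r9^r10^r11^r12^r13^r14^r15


s1=0, s2=1, s3=0, s4=0

Syndrome = 2 (error at position 2)


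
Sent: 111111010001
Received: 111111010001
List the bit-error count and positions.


XOR: 000000000000

0 errors (received matches sent)


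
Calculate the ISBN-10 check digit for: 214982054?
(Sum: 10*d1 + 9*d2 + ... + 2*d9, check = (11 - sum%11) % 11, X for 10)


Weighted sum: 205
205 mod 11 = 7

Check digit: 4


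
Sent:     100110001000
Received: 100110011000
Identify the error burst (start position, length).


XOR: 000000010000

Burst at position 7, length 1


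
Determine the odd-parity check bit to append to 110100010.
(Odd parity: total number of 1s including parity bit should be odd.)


Number of 1s in data: 4
Parity bit: 1

1


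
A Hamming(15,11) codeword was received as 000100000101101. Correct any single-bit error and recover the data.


Syndrome = 0: no error detected

Data: 00000101101 (no errors)


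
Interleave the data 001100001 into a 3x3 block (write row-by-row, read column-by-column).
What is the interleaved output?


Matrix:
  001
  100
  001
Read columns: 010000101

010000101


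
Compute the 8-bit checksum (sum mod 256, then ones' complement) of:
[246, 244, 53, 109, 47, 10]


Sum = 709 mod 256 = 197
Complement = 58

58


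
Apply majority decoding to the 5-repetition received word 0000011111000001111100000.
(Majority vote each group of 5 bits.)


Groups: 00000, 11111, 00000, 11111, 00000
Majority votes: 01010

01010


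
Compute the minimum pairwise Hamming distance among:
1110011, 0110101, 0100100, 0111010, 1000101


Comparing all pairs, minimum distance: 2
Can detect 1 errors, correct 0 errors

2


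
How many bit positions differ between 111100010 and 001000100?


XOR: 110100110
Count of 1s: 5

5


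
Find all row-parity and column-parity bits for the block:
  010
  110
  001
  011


Row parities: 1010
Column parities: 110

Row P: 1010, Col P: 110, Corner: 0


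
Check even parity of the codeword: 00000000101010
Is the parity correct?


Number of 1s: 3

No, parity error (3 ones)


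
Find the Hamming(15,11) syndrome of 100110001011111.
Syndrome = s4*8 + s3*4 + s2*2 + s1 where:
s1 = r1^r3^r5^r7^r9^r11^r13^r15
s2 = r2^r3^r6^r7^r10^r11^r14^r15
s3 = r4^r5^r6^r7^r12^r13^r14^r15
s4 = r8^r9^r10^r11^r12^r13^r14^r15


s1=0, s2=1, s3=0, s4=0

Syndrome = 2 (error at position 2)


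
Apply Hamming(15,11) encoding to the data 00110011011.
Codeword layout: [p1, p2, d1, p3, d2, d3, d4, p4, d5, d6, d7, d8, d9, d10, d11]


Parity bits: p1=1, p2=1, p3=1, p4=0

110101100011011


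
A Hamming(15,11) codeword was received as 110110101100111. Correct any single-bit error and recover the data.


Syndrome = 10: error at position 10

Data: 01011000111 (corrected bit 10)


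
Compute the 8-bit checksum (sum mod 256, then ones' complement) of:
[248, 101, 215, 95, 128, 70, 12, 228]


Sum = 1097 mod 256 = 73
Complement = 182

182


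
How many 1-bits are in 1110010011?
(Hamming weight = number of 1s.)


Counting 1s in 1110010011

6


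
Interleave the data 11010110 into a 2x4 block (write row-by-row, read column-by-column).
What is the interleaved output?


Matrix:
  1101
  0110
Read columns: 10110110

10110110


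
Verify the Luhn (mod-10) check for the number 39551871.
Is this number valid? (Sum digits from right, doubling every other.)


Luhn sum = 37
37 mod 10 = 7

Invalid (Luhn sum mod 10 = 7)


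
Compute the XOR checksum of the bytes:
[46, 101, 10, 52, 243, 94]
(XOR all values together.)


XOR chain: 46 ^ 101 ^ 10 ^ 52 ^ 243 ^ 94 = 216

216


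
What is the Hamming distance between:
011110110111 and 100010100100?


XOR: 111100010011
Count of 1s: 7

7


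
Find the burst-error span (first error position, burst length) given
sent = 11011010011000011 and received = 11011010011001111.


XOR: 00000000000001100

Burst at position 13, length 2


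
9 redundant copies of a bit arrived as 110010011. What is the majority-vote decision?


Ones: 5 out of 9
Threshold: 5

1 (5/9 voted 1)


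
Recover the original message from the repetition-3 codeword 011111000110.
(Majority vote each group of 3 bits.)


Groups: 011, 111, 000, 110
Majority votes: 1101

1101


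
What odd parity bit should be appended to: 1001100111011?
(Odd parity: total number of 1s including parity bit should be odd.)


Number of 1s in data: 8
Parity bit: 1

1


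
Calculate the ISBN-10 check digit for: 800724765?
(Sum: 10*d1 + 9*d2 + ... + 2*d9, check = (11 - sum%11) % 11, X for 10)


Weighted sum: 217
217 mod 11 = 8

Check digit: 3


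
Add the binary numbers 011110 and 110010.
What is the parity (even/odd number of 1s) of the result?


011110 = 30
110010 = 50
Sum = 80 = 1010000
1s count = 2

even parity (2 ones in 1010000)


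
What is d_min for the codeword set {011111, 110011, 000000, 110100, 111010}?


Comparing all pairs, minimum distance: 2
Can detect 1 errors, correct 0 errors

2


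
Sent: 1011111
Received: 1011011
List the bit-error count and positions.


XOR: 0000100

1 error(s) at position(s): 4


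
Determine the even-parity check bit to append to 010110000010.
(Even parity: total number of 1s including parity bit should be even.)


Number of 1s in data: 4
Parity bit: 0

0


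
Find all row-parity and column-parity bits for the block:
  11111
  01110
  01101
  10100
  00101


Row parities: 11100
Column parities: 01101

Row P: 11100, Col P: 01101, Corner: 1


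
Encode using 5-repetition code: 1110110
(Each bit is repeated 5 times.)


Each bit -> 5 copies

11111111111111100000111111111100000


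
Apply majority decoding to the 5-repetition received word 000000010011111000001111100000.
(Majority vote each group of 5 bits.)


Groups: 00000, 00100, 11111, 00000, 11111, 00000
Majority votes: 001010

001010


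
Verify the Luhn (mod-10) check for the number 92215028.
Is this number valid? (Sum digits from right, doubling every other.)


Luhn sum = 29
29 mod 10 = 9

Invalid (Luhn sum mod 10 = 9)


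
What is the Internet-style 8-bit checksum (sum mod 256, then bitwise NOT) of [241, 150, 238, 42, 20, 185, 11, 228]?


Sum = 1115 mod 256 = 91
Complement = 164

164


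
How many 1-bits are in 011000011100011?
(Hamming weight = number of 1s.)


Counting 1s in 011000011100011

7


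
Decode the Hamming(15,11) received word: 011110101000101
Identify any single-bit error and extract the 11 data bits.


Syndrome = 12: error at position 12

Data: 11011001101 (corrected bit 12)


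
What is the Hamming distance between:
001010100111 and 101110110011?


XOR: 100100010100
Count of 1s: 4

4


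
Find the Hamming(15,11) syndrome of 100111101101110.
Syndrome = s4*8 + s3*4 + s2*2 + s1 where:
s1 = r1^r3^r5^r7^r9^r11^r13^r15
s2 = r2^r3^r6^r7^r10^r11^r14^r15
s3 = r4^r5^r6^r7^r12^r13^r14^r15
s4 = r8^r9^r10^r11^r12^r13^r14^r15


s1=1, s2=0, s3=1, s4=1

Syndrome = 13 (error at position 13)


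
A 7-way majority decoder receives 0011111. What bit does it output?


Ones: 5 out of 7
Threshold: 4

1 (5/7 voted 1)


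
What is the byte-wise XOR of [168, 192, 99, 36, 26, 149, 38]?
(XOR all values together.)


XOR chain: 168 ^ 192 ^ 99 ^ 36 ^ 26 ^ 149 ^ 38 = 134

134


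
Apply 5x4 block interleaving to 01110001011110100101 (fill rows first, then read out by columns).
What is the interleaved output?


Matrix:
  0111
  0001
  0111
  1010
  0101
Read columns: 00010101011011011101

00010101011011011101


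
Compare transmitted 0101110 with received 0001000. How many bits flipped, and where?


XOR: 0100110

3 error(s) at position(s): 1, 4, 5


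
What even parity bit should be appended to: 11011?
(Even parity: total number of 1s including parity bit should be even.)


Number of 1s in data: 4
Parity bit: 0

0


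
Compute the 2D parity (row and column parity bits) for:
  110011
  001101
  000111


Row parities: 011
Column parities: 111001

Row P: 011, Col P: 111001, Corner: 0


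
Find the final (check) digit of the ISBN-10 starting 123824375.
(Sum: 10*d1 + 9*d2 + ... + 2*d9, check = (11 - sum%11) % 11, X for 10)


Weighted sum: 183
183 mod 11 = 7

Check digit: 4


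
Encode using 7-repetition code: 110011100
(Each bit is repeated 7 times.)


Each bit -> 7 copies

111111111111110000000000000011111111111111111111100000000000000


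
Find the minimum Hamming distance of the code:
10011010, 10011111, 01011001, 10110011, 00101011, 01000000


Comparing all pairs, minimum distance: 2
Can detect 1 errors, correct 0 errors

2


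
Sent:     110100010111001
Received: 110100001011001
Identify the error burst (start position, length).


XOR: 000000011100000

Burst at position 7, length 3


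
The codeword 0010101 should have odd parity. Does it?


Number of 1s: 3

Yes, parity is correct (3 ones)


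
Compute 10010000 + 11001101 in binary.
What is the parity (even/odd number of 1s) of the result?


10010000 = 144
11001101 = 205
Sum = 349 = 101011101
1s count = 6

even parity (6 ones in 101011101)


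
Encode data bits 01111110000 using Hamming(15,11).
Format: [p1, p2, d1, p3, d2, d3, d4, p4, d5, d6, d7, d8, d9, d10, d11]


Parity bits: p1=0, p2=0, p3=1, p4=1

000111111110000


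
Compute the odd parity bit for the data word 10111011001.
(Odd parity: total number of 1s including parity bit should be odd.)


Number of 1s in data: 7
Parity bit: 0

0


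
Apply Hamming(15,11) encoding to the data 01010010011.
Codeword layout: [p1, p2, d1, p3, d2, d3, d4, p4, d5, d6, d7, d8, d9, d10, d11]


Parity bits: p1=0, p2=0, p3=0, p4=1

000010110010011


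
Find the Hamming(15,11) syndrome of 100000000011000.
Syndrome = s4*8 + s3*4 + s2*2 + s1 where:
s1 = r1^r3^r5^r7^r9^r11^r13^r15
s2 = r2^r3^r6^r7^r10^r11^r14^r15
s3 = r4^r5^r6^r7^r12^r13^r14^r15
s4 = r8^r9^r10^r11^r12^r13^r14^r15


s1=0, s2=1, s3=1, s4=0

Syndrome = 6 (error at position 6)


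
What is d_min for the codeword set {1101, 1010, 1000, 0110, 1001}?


Comparing all pairs, minimum distance: 1
Can detect 0 errors, correct 0 errors

1


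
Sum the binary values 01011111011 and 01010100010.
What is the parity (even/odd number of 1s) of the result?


01011111011 = 763
01010100010 = 674
Sum = 1437 = 10110011101
1s count = 7

odd parity (7 ones in 10110011101)


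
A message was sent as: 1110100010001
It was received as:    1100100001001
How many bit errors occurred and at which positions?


XOR: 0010000011000

3 error(s) at position(s): 2, 8, 9


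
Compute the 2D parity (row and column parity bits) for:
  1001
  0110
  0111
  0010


Row parities: 0011
Column parities: 1010

Row P: 0011, Col P: 1010, Corner: 0


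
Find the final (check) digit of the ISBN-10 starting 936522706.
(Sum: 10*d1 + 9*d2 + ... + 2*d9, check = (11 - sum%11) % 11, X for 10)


Weighted sum: 262
262 mod 11 = 9

Check digit: 2


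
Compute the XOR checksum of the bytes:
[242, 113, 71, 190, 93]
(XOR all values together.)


XOR chain: 242 ^ 113 ^ 71 ^ 190 ^ 93 = 39

39


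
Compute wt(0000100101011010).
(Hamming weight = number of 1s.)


Counting 1s in 0000100101011010

6


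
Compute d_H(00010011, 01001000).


XOR: 01011011
Count of 1s: 5

5


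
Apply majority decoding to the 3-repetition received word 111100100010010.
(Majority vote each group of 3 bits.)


Groups: 111, 100, 100, 010, 010
Majority votes: 10000

10000


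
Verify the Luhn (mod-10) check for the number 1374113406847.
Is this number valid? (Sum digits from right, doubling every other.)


Luhn sum = 62
62 mod 10 = 2

Invalid (Luhn sum mod 10 = 2)


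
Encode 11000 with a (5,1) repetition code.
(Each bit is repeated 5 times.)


Each bit -> 5 copies

1111111111000000000000000


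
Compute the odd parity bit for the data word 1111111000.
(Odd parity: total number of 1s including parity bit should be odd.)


Number of 1s in data: 7
Parity bit: 0

0


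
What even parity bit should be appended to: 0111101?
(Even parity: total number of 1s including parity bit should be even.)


Number of 1s in data: 5
Parity bit: 1

1


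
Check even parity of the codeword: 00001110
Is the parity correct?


Number of 1s: 3

No, parity error (3 ones)


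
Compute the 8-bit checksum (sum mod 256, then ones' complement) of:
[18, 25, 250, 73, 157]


Sum = 523 mod 256 = 11
Complement = 244

244


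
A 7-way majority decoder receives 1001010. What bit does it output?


Ones: 3 out of 7
Threshold: 4

0 (3/7 voted 1)


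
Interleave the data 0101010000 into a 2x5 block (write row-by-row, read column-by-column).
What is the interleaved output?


Matrix:
  01010
  10000
Read columns: 0110001000

0110001000


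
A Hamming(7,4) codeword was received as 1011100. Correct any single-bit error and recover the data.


Syndrome = 3: error at position 3

Data: 0100 (corrected bit 3)


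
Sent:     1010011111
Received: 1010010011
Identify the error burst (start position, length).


XOR: 0000001100

Burst at position 6, length 2


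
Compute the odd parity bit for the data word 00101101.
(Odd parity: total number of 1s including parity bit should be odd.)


Number of 1s in data: 4
Parity bit: 1

1


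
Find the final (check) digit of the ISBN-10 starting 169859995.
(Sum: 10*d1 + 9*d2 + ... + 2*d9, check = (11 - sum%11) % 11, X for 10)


Weighted sum: 340
340 mod 11 = 10

Check digit: 1


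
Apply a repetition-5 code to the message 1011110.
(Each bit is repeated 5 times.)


Each bit -> 5 copies

11111000001111111111111111111100000


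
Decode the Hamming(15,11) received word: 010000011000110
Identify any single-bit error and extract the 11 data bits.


Syndrome = 0: no error detected

Data: 00001000110 (no errors)


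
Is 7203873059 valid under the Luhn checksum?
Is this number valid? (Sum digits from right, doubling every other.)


Luhn sum = 40
40 mod 10 = 0

Valid (Luhn sum mod 10 = 0)


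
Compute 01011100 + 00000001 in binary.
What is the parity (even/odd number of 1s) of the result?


01011100 = 92
00000001 = 1
Sum = 93 = 1011101
1s count = 5

odd parity (5 ones in 1011101)


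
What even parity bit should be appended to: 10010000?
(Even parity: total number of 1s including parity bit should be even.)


Number of 1s in data: 2
Parity bit: 0

0


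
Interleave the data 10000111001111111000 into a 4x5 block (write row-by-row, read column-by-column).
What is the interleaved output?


Matrix:
  10000
  11100
  11111
  11000
Read columns: 11110111011000100010

11110111011000100010


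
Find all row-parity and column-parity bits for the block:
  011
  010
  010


Row parities: 011
Column parities: 011

Row P: 011, Col P: 011, Corner: 0


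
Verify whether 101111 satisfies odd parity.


Number of 1s: 5

Yes, parity is correct (5 ones)


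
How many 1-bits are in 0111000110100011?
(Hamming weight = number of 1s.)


Counting 1s in 0111000110100011

8


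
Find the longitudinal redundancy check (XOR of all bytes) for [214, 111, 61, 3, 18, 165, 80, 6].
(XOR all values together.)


XOR chain: 214 ^ 111 ^ 61 ^ 3 ^ 18 ^ 165 ^ 80 ^ 6 = 102

102


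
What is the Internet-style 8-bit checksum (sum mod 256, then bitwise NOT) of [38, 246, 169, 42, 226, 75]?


Sum = 796 mod 256 = 28
Complement = 227

227


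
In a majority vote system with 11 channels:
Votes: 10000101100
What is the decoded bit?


Ones: 4 out of 11
Threshold: 6

0 (4/11 voted 1)


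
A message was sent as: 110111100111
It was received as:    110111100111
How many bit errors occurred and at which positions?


XOR: 000000000000

0 errors (received matches sent)


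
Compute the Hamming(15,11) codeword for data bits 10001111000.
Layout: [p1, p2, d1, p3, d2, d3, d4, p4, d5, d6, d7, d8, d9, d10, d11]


Parity bits: p1=1, p2=1, p3=1, p4=0

111100001111000


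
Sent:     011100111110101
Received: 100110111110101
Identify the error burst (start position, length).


XOR: 111010000000000

Burst at position 0, length 5


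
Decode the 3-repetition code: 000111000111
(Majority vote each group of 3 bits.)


Groups: 000, 111, 000, 111
Majority votes: 0101

0101


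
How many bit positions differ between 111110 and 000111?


XOR: 111001
Count of 1s: 4

4


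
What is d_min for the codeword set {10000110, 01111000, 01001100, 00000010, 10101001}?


Comparing all pairs, minimum distance: 2
Can detect 1 errors, correct 0 errors

2


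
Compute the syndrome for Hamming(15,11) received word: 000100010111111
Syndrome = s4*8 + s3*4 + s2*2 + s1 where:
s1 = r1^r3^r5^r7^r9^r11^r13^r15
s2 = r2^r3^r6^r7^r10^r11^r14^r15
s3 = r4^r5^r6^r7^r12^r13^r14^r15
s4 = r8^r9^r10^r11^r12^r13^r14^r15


s1=1, s2=0, s3=1, s4=1

Syndrome = 13 (error at position 13)


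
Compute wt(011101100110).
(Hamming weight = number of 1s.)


Counting 1s in 011101100110

7


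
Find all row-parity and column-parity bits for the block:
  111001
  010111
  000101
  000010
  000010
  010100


Row parities: 000110
Column parities: 111111

Row P: 000110, Col P: 111111, Corner: 0


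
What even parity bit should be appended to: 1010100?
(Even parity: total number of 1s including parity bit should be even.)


Number of 1s in data: 3
Parity bit: 1

1


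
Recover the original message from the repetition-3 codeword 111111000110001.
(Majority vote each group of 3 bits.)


Groups: 111, 111, 000, 110, 001
Majority votes: 11010

11010


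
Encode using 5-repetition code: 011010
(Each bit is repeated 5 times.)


Each bit -> 5 copies

000001111111111000001111100000


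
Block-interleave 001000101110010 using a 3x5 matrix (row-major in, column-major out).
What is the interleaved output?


Matrix:
  00100
  01011
  10010
Read columns: 001010100011010

001010100011010


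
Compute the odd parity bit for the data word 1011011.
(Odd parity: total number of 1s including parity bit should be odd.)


Number of 1s in data: 5
Parity bit: 0

0


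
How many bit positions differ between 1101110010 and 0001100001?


XOR: 1100010011
Count of 1s: 5

5


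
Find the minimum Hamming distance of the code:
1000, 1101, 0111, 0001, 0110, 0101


Comparing all pairs, minimum distance: 1
Can detect 0 errors, correct 0 errors

1


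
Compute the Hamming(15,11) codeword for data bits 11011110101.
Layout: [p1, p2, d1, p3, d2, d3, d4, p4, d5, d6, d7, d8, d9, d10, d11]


Parity bits: p1=1, p2=1, p3=0, p4=1

111010111110101


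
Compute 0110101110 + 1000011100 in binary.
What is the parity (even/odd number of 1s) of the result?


0110101110 = 430
1000011100 = 540
Sum = 970 = 1111001010
1s count = 6

even parity (6 ones in 1111001010)


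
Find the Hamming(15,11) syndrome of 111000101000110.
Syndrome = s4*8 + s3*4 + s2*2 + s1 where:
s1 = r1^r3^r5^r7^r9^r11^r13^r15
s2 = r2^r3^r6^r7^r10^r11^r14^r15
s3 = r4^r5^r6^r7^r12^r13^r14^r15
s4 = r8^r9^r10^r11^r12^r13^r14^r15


s1=1, s2=0, s3=1, s4=1

Syndrome = 13 (error at position 13)


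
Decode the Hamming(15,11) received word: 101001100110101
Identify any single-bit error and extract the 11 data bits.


Syndrome = 0: no error detected

Data: 10110110101 (no errors)


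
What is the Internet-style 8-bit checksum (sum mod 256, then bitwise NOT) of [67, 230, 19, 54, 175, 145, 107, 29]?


Sum = 826 mod 256 = 58
Complement = 197

197


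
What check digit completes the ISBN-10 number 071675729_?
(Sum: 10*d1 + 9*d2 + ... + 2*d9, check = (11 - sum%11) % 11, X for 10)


Weighted sum: 232
232 mod 11 = 1

Check digit: X


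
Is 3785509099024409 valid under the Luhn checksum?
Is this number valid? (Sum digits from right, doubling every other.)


Luhn sum = 76
76 mod 10 = 6

Invalid (Luhn sum mod 10 = 6)


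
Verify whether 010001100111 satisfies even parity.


Number of 1s: 6

Yes, parity is correct (6 ones)


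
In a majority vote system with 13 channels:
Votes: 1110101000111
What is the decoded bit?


Ones: 8 out of 13
Threshold: 7

1 (8/13 voted 1)


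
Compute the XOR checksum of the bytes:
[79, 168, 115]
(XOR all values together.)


XOR chain: 79 ^ 168 ^ 115 = 148

148


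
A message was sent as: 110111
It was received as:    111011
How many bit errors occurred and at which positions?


XOR: 001100

2 error(s) at position(s): 2, 3


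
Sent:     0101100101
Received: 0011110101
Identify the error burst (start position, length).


XOR: 0110010000

Burst at position 1, length 5


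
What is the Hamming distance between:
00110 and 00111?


XOR: 00001
Count of 1s: 1

1


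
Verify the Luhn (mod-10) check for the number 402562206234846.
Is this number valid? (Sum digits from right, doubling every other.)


Luhn sum = 62
62 mod 10 = 2

Invalid (Luhn sum mod 10 = 2)


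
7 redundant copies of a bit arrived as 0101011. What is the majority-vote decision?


Ones: 4 out of 7
Threshold: 4

1 (4/7 voted 1)


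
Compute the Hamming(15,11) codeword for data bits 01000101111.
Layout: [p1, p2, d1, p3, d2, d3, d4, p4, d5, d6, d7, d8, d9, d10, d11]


Parity bits: p1=1, p2=1, p3=1, p4=1

110110010101111


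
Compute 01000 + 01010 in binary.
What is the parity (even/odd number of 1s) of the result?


01000 = 8
01010 = 10
Sum = 18 = 10010
1s count = 2

even parity (2 ones in 10010)


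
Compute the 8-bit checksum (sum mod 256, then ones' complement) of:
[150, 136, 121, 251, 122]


Sum = 780 mod 256 = 12
Complement = 243

243


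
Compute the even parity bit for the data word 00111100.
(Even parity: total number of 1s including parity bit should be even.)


Number of 1s in data: 4
Parity bit: 0

0


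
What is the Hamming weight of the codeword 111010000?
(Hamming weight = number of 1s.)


Counting 1s in 111010000

4


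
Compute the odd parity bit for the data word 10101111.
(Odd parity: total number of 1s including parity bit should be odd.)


Number of 1s in data: 6
Parity bit: 1

1


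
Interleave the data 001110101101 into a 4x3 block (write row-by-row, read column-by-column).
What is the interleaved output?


Matrix:
  001
  110
  101
  101
Read columns: 011101001011

011101001011


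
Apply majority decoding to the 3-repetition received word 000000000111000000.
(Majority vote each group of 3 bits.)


Groups: 000, 000, 000, 111, 000, 000
Majority votes: 000100

000100


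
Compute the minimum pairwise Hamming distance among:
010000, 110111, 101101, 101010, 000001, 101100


Comparing all pairs, minimum distance: 1
Can detect 0 errors, correct 0 errors

1


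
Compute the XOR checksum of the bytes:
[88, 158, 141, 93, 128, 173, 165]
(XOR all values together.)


XOR chain: 88 ^ 158 ^ 141 ^ 93 ^ 128 ^ 173 ^ 165 = 158

158


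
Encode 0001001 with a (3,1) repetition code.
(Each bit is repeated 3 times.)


Each bit -> 3 copies

000000000111000000111


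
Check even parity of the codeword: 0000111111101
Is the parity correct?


Number of 1s: 8

Yes, parity is correct (8 ones)


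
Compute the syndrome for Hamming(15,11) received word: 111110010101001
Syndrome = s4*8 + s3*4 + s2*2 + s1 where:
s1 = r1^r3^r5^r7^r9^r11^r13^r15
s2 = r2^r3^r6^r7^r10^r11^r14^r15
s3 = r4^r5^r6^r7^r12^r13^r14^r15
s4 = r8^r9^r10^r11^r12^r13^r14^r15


s1=0, s2=0, s3=0, s4=0

Syndrome = 0 (no error)


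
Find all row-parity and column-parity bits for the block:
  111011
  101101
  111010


Row parities: 100
Column parities: 101100

Row P: 100, Col P: 101100, Corner: 1


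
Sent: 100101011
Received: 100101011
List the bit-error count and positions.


XOR: 000000000

0 errors (received matches sent)
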